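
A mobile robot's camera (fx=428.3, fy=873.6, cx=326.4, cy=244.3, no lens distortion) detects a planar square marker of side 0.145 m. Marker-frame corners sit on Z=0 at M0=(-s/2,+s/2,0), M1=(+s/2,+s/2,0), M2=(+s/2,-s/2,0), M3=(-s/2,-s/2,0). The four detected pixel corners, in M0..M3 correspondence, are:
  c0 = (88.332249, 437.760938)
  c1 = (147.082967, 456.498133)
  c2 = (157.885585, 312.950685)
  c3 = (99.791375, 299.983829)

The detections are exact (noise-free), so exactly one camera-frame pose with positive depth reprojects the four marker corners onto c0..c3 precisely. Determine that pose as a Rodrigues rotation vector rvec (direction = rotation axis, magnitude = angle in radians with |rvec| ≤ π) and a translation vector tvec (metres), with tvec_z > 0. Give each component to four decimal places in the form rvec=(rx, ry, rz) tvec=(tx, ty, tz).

Intrinsics K: fx=428.3, fy=873.6, cx=326.4, cy=244.3
Marker side s = 0.145 m; corners in marker frame (Z=0):
  M0 = (-0.0725, +0.0725, 0)
  M1 = (+0.0725, +0.0725, 0)
  M2 = (+0.0725, -0.0725, 0)
  M3 = (-0.0725, -0.0725, 0)
Detected image corners:
  c0 = (88.332249, 437.760938) px
  c1 = (147.082967, 456.498133) px
  c2 = (157.885585, 312.950685) px
  c3 = (99.791375, 299.983829) px
Planar DLT: solve 8×8 A·h = b for H (H[2,2]=1):
  H  [+369.80375 -92.66632 +122.75649]
  H  [+7.99933 +921.22676 +375.98823]
  H  [-0.26842 -0.12864 +1.00000]
B = K⁻¹H; ‖b₁‖=1.104409, ‖b₂‖=1.104409; λ = 2/(‖b₁‖+‖b₂‖) = 0.905461, sign → tz>0 ⇒ λ=+0.905461
r₁ = λ·B[:,0] = (+0.96701,+0.07626,-0.24304); r₂ = λ·B[:,1] = (-0.10714,+0.98740,-0.11648)
r₃ = r₁×r₂ = (+0.23110,+0.13867,+0.96300); SVD([r₁ r₂ r₃]) → R = UVᵀ:
  R  [+0.96701 -0.10714 +0.23110]
  R  [+0.07626 +0.98740 +0.13867]
  R  [-0.24304 -0.11648 +0.96300]
t = (-0.43052, +0.13649, +0.90546) m
tr R = 2.917409; θ = arccos((tr R − 1)/2) = 0.288385 rad = 16.523°
axis k = ((R−Rᵀ)₃₂, (R−Rᵀ)₁₃, (R−Rᵀ)₂₁) / (2 sinθ) = (-0.448571, +0.833564, +0.322421)
rvec = θ·k = (-0.129361, +0.240388, +0.092982)

rvec=(-0.1294, 0.2404, 0.0930) tvec=(-0.4305, 0.1365, 0.9055)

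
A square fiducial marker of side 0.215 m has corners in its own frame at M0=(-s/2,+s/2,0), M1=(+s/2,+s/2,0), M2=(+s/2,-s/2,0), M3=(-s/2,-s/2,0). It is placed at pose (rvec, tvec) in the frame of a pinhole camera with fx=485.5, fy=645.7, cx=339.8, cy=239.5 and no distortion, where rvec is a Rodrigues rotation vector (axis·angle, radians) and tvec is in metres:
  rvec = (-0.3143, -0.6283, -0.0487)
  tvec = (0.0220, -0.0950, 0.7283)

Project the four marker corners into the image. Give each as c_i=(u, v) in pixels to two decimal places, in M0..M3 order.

c0=(301.61, 241.44) c1=(418.85, 250.23) c2=(395.42, 88.50) c3=(283.89, 51.19)

Intrinsics K: fx=485.5, fy=645.7, cx=339.8, cy=239.5
Marker side s = 0.215 m; corners in marker frame (Z=0):
  M0 = (-0.1075, +0.1075, 0)
  M1 = (+0.1075, +0.1075, 0)
  M2 = (+0.1075, -0.1075, 0)
  M3 = (-0.1075, -0.1075, 0)
rvec = (-0.3143, -0.6283, -0.0487), |rvec| = θ = 0.70421 rad = 40.348°
Rodrigues: sinθ=0.64743, 1−cosθ=0.23788; R = I + sinθ·[k]× + (1−cosθ)·[k]×²:
    [+0.80951 +0.13950 -0.57030]
    [+0.04995 +0.95148 +0.30364]
    [+0.58498 -0.27428 +0.76326]
t = (0.0220, -0.0950, 0.7283) m
M0: Pc = R·M0+t = (-0.05003, +0.00191, +0.63593); u = 485.5·(-0.05003)/0.63593 + 339.8 = 301.6077, v = 645.7·(+0.00191)/0.63593 + 239.5 = 241.4436
M1: Pc = R·M1+t = (+0.12402, +0.01265, +0.76170); u = 485.5·(+0.12402)/0.76170 + 339.8 = 418.8476, v = 645.7·(+0.01265)/0.76170 + 239.5 = 250.2265
M2: Pc = R·M2+t = (+0.09403, -0.19191, +0.82067); u = 485.5·(+0.09403)/0.82067 + 339.8 = 395.4247, v = 645.7·(-0.19191)/0.82067 + 239.5 = 88.5028
M3: Pc = R·M3+t = (-0.08002, -0.20265, +0.69490); u = 485.5·(-0.08002)/0.69490 + 339.8 = 283.8946, v = 645.7·(-0.20265)/0.69490 + 239.5 = 51.1945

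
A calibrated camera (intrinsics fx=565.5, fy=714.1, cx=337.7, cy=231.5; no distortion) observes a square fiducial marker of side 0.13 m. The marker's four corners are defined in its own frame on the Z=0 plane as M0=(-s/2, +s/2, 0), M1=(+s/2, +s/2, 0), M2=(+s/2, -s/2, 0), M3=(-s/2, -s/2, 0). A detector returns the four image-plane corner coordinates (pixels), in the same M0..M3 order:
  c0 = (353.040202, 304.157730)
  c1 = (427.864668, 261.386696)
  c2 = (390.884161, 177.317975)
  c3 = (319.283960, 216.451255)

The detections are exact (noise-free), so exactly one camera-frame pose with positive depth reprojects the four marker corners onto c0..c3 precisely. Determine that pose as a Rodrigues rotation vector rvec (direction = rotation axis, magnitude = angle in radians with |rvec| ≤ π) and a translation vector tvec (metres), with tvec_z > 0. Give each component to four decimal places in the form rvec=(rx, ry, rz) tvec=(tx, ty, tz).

rvec=(-0.3962, -0.0405, -0.4299) tvec=(0.0560, 0.0089, 0.9062)

Intrinsics K: fx=565.5, fy=714.1, cx=337.7, cy=231.5
Marker side s = 0.13 m; corners in marker frame (Z=0):
  M0 = (-0.0650, +0.0650, 0)
  M1 = (+0.0650, +0.0650, 0)
  M2 = (+0.0650, -0.0650, 0)
  M3 = (-0.0650, -0.0650, 0)
Detected image corners:
  c0 = (353.040202, 304.157730) px
  c1 = (427.864668, 261.386696) px
  c2 = (390.884161, 177.317975) px
  c3 = (319.283960, 216.451255) px
Planar DLT: solve 8×8 A·h = b for H (H[2,2]=1):
  H  [+612.61941 +121.84504 +372.62240]
  H  [-282.62753 +563.83631 +238.52503]
  H  [+0.13352 -0.40327 +1.00000]
B = K⁻¹H; ‖b₁‖=1.103538, ‖b₂‖=1.103539; λ = 2/(‖b₁‖+‖b₂‖) = 0.906176, sign → tz>0 ⇒ λ=+0.906176
r₁ = λ·B[:,0] = (+0.90943,-0.39787,+0.12099); r₂ = λ·B[:,1] = (+0.41348,+0.83396,-0.36544)
r₃ = r₁×r₂ = (+0.04449,+0.38237,+0.92294); SVD([r₁ r₂ r₃]) → R = UVᵀ:
  R  [+0.90943 +0.41348 +0.04449]
  R  [-0.39787 +0.83396 +0.38237]
  R  [+0.12099 -0.36544 +0.92294]
t = (+0.05596, +0.00891, +0.90618) m
tr R = 2.666330; θ = arccos((tr R − 1)/2) = 0.585990 rad = 33.575°
axis k = ((R−Rᵀ)₃₂, (R−Rᵀ)₁₃, (R−Rᵀ)₂₁) / (2 sinθ) = (-0.676101, -0.069167, -0.733555)
rvec = θ·k = (-0.396188, -0.040531, -0.429856)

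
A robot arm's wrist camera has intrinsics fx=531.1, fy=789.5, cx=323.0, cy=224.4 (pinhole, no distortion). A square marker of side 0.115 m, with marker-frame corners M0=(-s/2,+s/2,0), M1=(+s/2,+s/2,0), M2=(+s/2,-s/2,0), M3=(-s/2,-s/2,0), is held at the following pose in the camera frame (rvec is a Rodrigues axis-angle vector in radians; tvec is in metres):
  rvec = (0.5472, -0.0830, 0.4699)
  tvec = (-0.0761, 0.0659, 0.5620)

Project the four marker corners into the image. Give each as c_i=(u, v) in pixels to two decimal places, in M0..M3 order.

Intrinsics K: fx=531.1, fy=789.5, cx=323.0, cy=224.4
Marker side s = 0.115 m; corners in marker frame (Z=0):
  M0 = (-0.0575, +0.0575, 0)
  M1 = (+0.0575, +0.0575, 0)
  M2 = (+0.0575, -0.0575, 0)
  M3 = (-0.0575, -0.0575, 0)
rvec = (0.5472, -0.0830, 0.4699), |rvec| = θ = 0.72603 rad = 41.599°
Rodrigues: sinθ=0.66391, 1−cosθ=0.25219; R = I + sinθ·[k]× + (1−cosθ)·[k]×²:
    [+0.89107 -0.45142 +0.04712]
    [+0.40796 +0.75111 -0.51904]
    [+0.19891 +0.48172 +0.85345]
t = (-0.0761, 0.0659, 0.5620) m
M0: Pc = R·M0+t = (-0.15329, +0.08563, +0.57826); u = 531.1·(-0.15329)/0.57826 + 323.0 = 182.2091, v = 789.5·(+0.08563)/0.57826 + 224.4 = 341.3119
M1: Pc = R·M1+t = (-0.05082, +0.13255, +0.60114); u = 531.1·(-0.05082)/0.60114 + 323.0 = 278.1005, v = 789.5·(+0.13255)/0.60114 + 224.4 = 398.4797
M2: Pc = R·M2+t = (+0.00109, +0.04617, +0.54574); u = 531.1·(+0.00109)/0.54574 + 323.0 = 324.0637, v = 789.5·(+0.04617)/0.54574 + 224.4 = 291.1911
M3: Pc = R·M3+t = (-0.10138, -0.00075, +0.52286); u = 531.1·(-0.10138)/0.52286 + 323.0 = 220.0234, v = 789.5·(-0.00075)/0.52286 + 224.4 = 223.2725

c0=(182.21, 341.31) c1=(278.10, 398.48) c2=(324.06, 291.19) c3=(220.02, 223.27)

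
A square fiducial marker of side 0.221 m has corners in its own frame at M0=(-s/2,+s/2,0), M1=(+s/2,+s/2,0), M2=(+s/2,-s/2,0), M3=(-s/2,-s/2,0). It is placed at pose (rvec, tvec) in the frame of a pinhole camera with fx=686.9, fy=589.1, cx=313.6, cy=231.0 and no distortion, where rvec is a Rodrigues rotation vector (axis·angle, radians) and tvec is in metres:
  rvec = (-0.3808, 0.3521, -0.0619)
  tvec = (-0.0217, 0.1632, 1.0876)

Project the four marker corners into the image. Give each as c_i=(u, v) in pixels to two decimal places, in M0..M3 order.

Intrinsics K: fx=686.9, fy=589.1, cx=313.6, cy=231.0
Marker side s = 0.221 m; corners in marker frame (Z=0):
  M0 = (-0.1105, +0.1105, 0)
  M1 = (+0.1105, +0.1105, 0)
  M2 = (+0.1105, -0.1105, 0)
  M3 = (-0.1105, -0.1105, 0)
rvec = (-0.3808, 0.3521, -0.0619), |rvec| = θ = 0.52232 rad = 29.927°
Rodrigues: sinθ=0.49889, 1−cosθ=0.13333; R = I + sinθ·[k]× + (1−cosθ)·[k]×²:
    [+0.93754 -0.00641 +0.34783]
    [-0.12465 +0.92726 +0.35307]
    [-0.32479 -0.37437 +0.86854]
t = (-0.0217, 0.1632, 1.0876) m
M0: Pc = R·M0+t = (-0.12601, +0.27944, +1.08212); u = 686.9·(-0.12601)/1.08212 + 313.6 = 233.6151, v = 589.1·(+0.27944)/1.08212 + 231.0 = 383.1233
M1: Pc = R·M1+t = (+0.08119, +0.25189, +1.01034); u = 686.9·(+0.08119)/1.01034 + 313.6 = 368.7985, v = 589.1·(+0.25189)/1.01034 + 231.0 = 377.8680
M2: Pc = R·M2+t = (+0.08261, +0.04696, +1.09308); u = 686.9·(+0.08261)/1.09308 + 313.6 = 365.5101, v = 589.1·(+0.04696)/1.09308 + 231.0 = 256.3106
M3: Pc = R·M3+t = (-0.12459, +0.07451, +1.16486); u = 686.9·(-0.12459)/1.16486 + 313.6 = 240.1310, v = 589.1·(+0.07451)/1.16486 + 231.0 = 268.6829

c0=(233.62, 383.12) c1=(368.80, 377.87) c2=(365.51, 256.31) c3=(240.13, 268.68)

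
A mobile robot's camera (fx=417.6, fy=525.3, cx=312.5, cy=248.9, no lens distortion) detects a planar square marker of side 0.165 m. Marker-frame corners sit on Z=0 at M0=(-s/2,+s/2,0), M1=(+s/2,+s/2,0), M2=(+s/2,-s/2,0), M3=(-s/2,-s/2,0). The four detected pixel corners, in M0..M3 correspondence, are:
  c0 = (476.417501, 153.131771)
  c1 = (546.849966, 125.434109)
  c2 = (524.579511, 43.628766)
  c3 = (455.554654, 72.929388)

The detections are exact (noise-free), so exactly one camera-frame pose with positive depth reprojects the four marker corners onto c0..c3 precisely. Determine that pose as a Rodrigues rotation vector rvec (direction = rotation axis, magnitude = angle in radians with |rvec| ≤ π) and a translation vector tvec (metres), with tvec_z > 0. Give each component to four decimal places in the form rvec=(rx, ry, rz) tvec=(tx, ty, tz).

rvec=(-0.0554, 0.1579, -0.2881) tvec=(0.4503, -0.2862, 1.0010)

Intrinsics K: fx=417.6, fy=525.3, cx=312.5, cy=248.9
Marker side s = 0.165 m; corners in marker frame (Z=0):
  M0 = (-0.0825, +0.0825, 0)
  M1 = (+0.0825, +0.0825, 0)
  M2 = (+0.0825, -0.0825, 0)
  M3 = (-0.0825, -0.0825, 0)
Detected image corners:
  c0 = (476.417501, 153.131771) px
  c1 = (546.849966, 125.434109) px
  c2 = (524.579511, 43.628766) px
  c3 = (455.554654, 72.929388) px
Planar DLT: solve 8×8 A·h = b for H (H[2,2]=1):
  H  [+348.95523 +92.14755 +500.35925]
  H  [-187.27185 +483.27886 +98.69690]
  H  [-0.14698 -0.07688 +1.00000]
B = K⁻¹H; ‖b₁‖=0.999035, ‖b₂‖=0.999035; λ = 2/(‖b₁‖+‖b₂‖) = 1.000965, sign → tz>0 ⇒ λ=+1.000965
r₁ = λ·B[:,0] = (+0.94652,-0.28714,-0.14712); r₂ = λ·B[:,1] = (+0.27846,+0.95736,-0.07696)
r₃ = r₁×r₂ = (+0.16295,+0.03187,+0.98612); SVD([r₁ r₂ r₃]) → R = UVᵀ:
  R  [+0.94652 +0.27846 +0.16295]
  R  [-0.28714 +0.95736 +0.03187]
  R  [-0.14712 -0.07696 +0.98612]
t = (+0.45029, -0.28621, +1.00097) m
tr R = 2.890002; θ = arccos((tr R − 1)/2) = 0.333199 rad = 19.091°
axis k = ((R−Rᵀ)₃₂, (R−Rᵀ)₁₃, (R−Rᵀ)₂₁) / (2 sinθ) = (-0.166378, +0.474016, -0.864654)
rvec = θ·k = (-0.055437, +0.157942, -0.288102)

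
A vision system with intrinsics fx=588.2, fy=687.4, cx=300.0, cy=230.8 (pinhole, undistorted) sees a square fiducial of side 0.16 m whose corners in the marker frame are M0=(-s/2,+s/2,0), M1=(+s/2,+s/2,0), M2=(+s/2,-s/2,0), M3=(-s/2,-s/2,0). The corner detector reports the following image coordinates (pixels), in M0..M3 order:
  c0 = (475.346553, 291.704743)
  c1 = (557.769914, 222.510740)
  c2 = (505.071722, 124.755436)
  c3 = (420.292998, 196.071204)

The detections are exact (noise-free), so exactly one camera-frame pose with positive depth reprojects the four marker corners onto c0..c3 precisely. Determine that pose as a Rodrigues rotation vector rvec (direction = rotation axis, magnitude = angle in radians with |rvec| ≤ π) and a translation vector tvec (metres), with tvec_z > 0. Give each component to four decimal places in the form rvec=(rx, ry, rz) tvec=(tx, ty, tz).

rvec=(0.1621, -0.0462, -0.6234) tvec=(0.2957, -0.0284, 0.9156)

Intrinsics K: fx=588.2, fy=687.4, cx=300.0, cy=230.8
Marker side s = 0.16 m; corners in marker frame (Z=0):
  M0 = (-0.0800, +0.0800, 0)
  M1 = (+0.0800, +0.0800, 0)
  M2 = (+0.0800, -0.0800, 0)
  M3 = (-0.0800, -0.0800, 0)
Detected image corners:
  c0 = (475.346553, 291.704743) px
  c1 = (557.769914, 222.510740) px
  c2 = (505.071722, 124.755436) px
  c3 = (420.292998, 196.071204) px
Planar DLT: solve 8×8 A·h = b for H (H[2,2]=1):
  H  [+519.33073 +424.92170 +489.98751]
  H  [-440.30633 +641.94020 +209.47484]
  H  [-0.00627 +0.18013 +1.00000]
B = K⁻¹H; ‖b₁‖=1.092169, ‖b₂‖=1.092169; λ = 2/(‖b₁‖+‖b₂‖) = 0.915609, sign → tz>0 ⇒ λ=+0.915609
r₁ = λ·B[:,0] = (+0.81133,-0.58456,-0.00574); r₂ = λ·B[:,1] = (+0.57733,+0.79968,+0.16493)
r₃ = r₁×r₂ = (-0.09182,-0.13712,+0.98629); SVD([r₁ r₂ r₃]) → R = UVᵀ:
  R  [+0.81133 +0.57733 -0.09182]
  R  [-0.58456 +0.79968 -0.13712]
  R  [-0.00574 +0.16493 +0.98629]
t = (+0.29574, -0.02840, +0.91561) m
tr R = 2.597305; θ = arccos((tr R − 1)/2) = 0.645744 rad = 36.998°
axis k = ((R−Rᵀ)₃₂, (R−Rᵀ)₁₃, (R−Rᵀ)₂₁) / (2 sinθ) = (+0.250958, -0.071517, -0.965352)
rvec = θ·k = (+0.162055, -0.046182, -0.623370)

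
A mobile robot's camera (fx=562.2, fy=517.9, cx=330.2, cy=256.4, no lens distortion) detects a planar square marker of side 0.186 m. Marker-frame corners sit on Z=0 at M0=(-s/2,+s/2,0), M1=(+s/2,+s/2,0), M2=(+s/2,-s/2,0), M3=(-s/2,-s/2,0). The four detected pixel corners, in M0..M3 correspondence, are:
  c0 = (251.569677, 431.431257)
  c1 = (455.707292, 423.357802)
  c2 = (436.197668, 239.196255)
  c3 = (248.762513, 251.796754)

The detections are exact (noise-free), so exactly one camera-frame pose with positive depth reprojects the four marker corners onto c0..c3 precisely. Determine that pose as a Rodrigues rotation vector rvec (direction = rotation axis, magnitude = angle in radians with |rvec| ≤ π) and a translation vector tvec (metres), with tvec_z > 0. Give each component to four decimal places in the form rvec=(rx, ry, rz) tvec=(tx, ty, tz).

Intrinsics K: fx=562.2, fy=517.9, cx=330.2, cy=256.4
Marker side s = 0.186 m; corners in marker frame (Z=0):
  M0 = (-0.0930, +0.0930, 0)
  M1 = (+0.0930, +0.0930, 0)
  M2 = (+0.0930, -0.0930, 0)
  M3 = (-0.0930, -0.0930, 0)
Detected image corners:
  c0 = (251.569677, 431.431257) px
  c1 = (455.707292, 423.357802) px
  c2 = (436.197668, 239.196255) px
  c3 = (248.762513, 251.796754) px
Planar DLT: solve 8×8 A·h = b for H (H[2,2]=1):
  H  [+995.27313 -97.15168 +346.37525]
  H  [-109.69786 +826.50960 +332.71952]
  H  [-0.15935 -0.44957 +1.00000]
B = K⁻¹H; ‖b₁‖=1.875429, ‖b₂‖=1.875429; λ = 2/(‖b₁‖+‖b₂‖) = 0.533211, sign → tz>0 ⇒ λ=+0.533211
r₁ = λ·B[:,0] = (+0.99386,-0.07087,-0.08497); r₂ = λ·B[:,1] = (+0.04865,+0.96962,-0.23972)
r₃ = r₁×r₂ = (+0.09938,+0.23411,+0.96712); SVD([r₁ r₂ r₃]) → R = UVᵀ:
  R  [+0.99386 +0.04865 +0.09938]
  R  [-0.07087 +0.96962 +0.23411]
  R  [-0.08497 -0.23972 +0.96712]
t = (+0.01534, +0.07858, +0.53321) m
tr R = 2.930600; θ = arccos((tr R − 1)/2) = 0.264206 rad = 15.138°
axis k = ((R−Rᵀ)₃₂, (R−Rᵀ)₁₃, (R−Rᵀ)₂₁) / (2 sinθ) = (-0.907218, +0.352962, -0.228853)
rvec = θ·k = (-0.239693, +0.093255, -0.060464)

rvec=(-0.2397, 0.0933, -0.0605) tvec=(0.0153, 0.0786, 0.5332)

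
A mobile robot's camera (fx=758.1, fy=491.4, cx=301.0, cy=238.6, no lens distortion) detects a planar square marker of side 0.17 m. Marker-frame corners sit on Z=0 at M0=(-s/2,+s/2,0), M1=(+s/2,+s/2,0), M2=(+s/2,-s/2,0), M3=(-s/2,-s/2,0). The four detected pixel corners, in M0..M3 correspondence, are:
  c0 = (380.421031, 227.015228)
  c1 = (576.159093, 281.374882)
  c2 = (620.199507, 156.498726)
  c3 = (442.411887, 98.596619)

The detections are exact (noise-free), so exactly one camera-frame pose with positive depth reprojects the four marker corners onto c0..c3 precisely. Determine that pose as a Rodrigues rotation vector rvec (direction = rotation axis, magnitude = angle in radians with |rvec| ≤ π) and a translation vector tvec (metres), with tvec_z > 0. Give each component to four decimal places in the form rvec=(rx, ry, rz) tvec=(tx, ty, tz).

Intrinsics K: fx=758.1, fy=491.4, cx=301.0, cy=238.6
Marker side s = 0.17 m; corners in marker frame (Z=0):
  M0 = (-0.0850, +0.0850, 0)
  M1 = (+0.0850, +0.0850, 0)
  M2 = (+0.0850, -0.0850, 0)
  M3 = (-0.0850, -0.0850, 0)
Detected image corners:
  c0 = (380.421031, 227.015228) px
  c1 = (576.159093, 281.374882) px
  c2 = (620.199507, 156.498726) px
  c3 = (442.411887, 98.596619) px
Planar DLT: solve 8×8 A·h = b for H (H[2,2]=1):
  H  [+1282.66802 -542.76539 +508.76263]
  H  [+400.96830 +656.72248 +189.27122]
  H  [+0.36872 -0.46071 +1.00000]
B = K⁻¹H; ‖b₁‖=1.711834, ‖b₂‖=1.711834; λ = 2/(‖b₁‖+‖b₂‖) = 0.584169, sign → tz>0 ⇒ λ=+0.584169
r₁ = λ·B[:,0] = (+0.90286,+0.37208,+0.21540); r₂ = λ·B[:,1] = (-0.31138,+0.91138,-0.26913)
r₃ = r₁×r₂ = (-0.29645,+0.17592,+0.93871); SVD([r₁ r₂ r₃]) → R = UVᵀ:
  R  [+0.90286 -0.31138 -0.29645]
  R  [+0.37208 +0.91138 +0.17592]
  R  [+0.21540 -0.26913 +0.93871]
t = (+0.16010, -0.05864, +0.58417) m
tr R = 2.752950; θ = arccos((tr R − 1)/2) = 0.502306 rad = 28.780°
axis k = ((R−Rᵀ)₃₂, (R−Rᵀ)₁₃, (R−Rᵀ)₂₁) / (2 sinθ) = (-0.462197, -0.531565, +0.709797)
rvec = θ·k = (-0.232164, -0.267008, +0.356535)

rvec=(-0.2322, -0.2670, 0.3565) tvec=(0.1601, -0.0586, 0.5842)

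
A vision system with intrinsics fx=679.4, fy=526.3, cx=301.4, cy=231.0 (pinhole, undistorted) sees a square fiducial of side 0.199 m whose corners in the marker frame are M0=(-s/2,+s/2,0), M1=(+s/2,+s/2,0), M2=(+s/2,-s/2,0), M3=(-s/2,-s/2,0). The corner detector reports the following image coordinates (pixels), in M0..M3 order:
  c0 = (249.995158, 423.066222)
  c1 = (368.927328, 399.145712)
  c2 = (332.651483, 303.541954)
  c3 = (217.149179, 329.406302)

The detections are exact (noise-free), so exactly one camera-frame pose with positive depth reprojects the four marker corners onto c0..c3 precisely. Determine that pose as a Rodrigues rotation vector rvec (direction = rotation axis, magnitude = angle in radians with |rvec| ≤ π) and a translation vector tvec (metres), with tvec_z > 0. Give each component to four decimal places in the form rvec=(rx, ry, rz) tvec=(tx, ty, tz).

Intrinsics K: fx=679.4, fy=526.3, cx=301.4, cy=231.0
Marker side s = 0.199 m; corners in marker frame (Z=0):
  M0 = (-0.0995, +0.0995, 0)
  M1 = (+0.0995, +0.0995, 0)
  M2 = (+0.0995, -0.0995, 0)
  M3 = (-0.0995, -0.0995, 0)
Detected image corners:
  c0 = (249.995158, 423.066222) px
  c1 = (368.927328, 399.145712) px
  c2 = (332.651483, 303.541954) px
  c3 = (217.149179, 329.406302) px
Planar DLT: solve 8×8 A·h = b for H (H[2,2]=1):
  H  [+550.46243 +141.94252 +291.22679]
  H  [-173.04624 +436.10642 +363.44367]
  H  [-0.13169 -0.10821 +1.00000]
B = K⁻¹H; ‖b₁‖=0.919409, ‖b₂‖=0.919409; λ = 2/(‖b₁‖+‖b₂‖) = 1.087655, sign → tz>0 ⇒ λ=+1.087655
r₁ = λ·B[:,0] = (+0.94478,-0.29475,-0.14323); r₂ = λ·B[:,1] = (+0.27945,+0.95292,-0.11770)
r₃ = r₁×r₂ = (+0.17118,+0.07117,+0.98267); SVD([r₁ r₂ r₃]) → R = UVᵀ:
  R  [+0.94478 +0.27945 +0.17118]
  R  [-0.29475 +0.95292 +0.07117]
  R  [-0.14323 -0.11770 +0.98267]
t = (-0.01629, +0.27371, +1.08765) m
tr R = 2.880364; θ = arccos((tr R − 1)/2) = 0.347633 rad = 19.918°
axis k = ((R−Rᵀ)₃₂, (R−Rᵀ)₁₃, (R−Rᵀ)₂₁) / (2 sinθ) = (-0.277201, +0.461448, -0.842748)
rvec = θ·k = (-0.096364, +0.160415, -0.292967)

rvec=(-0.0964, 0.1604, -0.2930) tvec=(-0.0163, 0.2737, 1.0877)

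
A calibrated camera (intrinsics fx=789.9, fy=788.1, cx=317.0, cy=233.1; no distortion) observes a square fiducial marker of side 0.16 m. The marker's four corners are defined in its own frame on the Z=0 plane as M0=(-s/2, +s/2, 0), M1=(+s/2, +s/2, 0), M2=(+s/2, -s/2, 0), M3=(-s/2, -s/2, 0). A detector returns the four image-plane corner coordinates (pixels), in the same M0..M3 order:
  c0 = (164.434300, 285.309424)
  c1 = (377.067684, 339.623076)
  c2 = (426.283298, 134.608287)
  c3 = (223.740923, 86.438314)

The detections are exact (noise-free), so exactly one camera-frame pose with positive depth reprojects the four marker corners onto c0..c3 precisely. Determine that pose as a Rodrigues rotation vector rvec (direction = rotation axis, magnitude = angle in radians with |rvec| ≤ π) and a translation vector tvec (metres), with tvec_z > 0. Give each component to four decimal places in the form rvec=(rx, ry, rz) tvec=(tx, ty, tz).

rvec=(-0.2035, 0.0380, 0.2489) tvec=(-0.0144, -0.0183, 0.5891)

Intrinsics K: fx=789.9, fy=788.1, cx=317.0, cy=233.1
Marker side s = 0.16 m; corners in marker frame (Z=0):
  M0 = (-0.0800, +0.0800, 0)
  M1 = (+0.0800, +0.0800, 0)
  M2 = (+0.0800, -0.0800, 0)
  M3 = (-0.0800, -0.0800, 0)
Detected image corners:
  c0 = (164.434300, 285.309424) px
  c1 = (377.067684, 339.623076) px
  c2 = (426.283298, 134.608287) px
  c3 = (223.740923, 86.438314) px
Planar DLT: solve 8×8 A·h = b for H (H[2,2]=1):
  H  [+1265.00674 -438.15600 +297.72079]
  H  [+297.32963 +1191.86382 +208.59947]
  H  [-0.10602 -0.33153 +1.00000]
B = K⁻¹H; ‖b₁‖=1.697361, ‖b₂‖=1.697361; λ = 2/(‖b₁‖+‖b₂‖) = 0.589150, sign → tz>0 ⇒ λ=+0.589150
r₁ = λ·B[:,0] = (+0.96858,+0.24075,-0.06246); r₂ = λ·B[:,1] = (-0.24841,+0.94876,-0.19532)
r₃ = r₁×r₂ = (+0.01224,+0.20470,+0.97875); SVD([r₁ r₂ r₃]) → R = UVᵀ:
  R  [+0.96858 -0.24841 +0.01224]
  R  [+0.24075 +0.94876 +0.20470]
  R  [-0.06246 -0.19532 +0.97875]
t = (-0.01438, -0.01832, +0.58915) m
tr R = 2.896082; θ = arccos((tr R − 1)/2) = 0.323776 rad = 18.551°
axis k = ((R−Rᵀ)₃₂, (R−Rᵀ)₁₃, (R−Rᵀ)₂₁) / (2 sinθ) = (-0.628669, +0.117397, +0.768761)
rvec = θ·k = (-0.203548, +0.038010, +0.248906)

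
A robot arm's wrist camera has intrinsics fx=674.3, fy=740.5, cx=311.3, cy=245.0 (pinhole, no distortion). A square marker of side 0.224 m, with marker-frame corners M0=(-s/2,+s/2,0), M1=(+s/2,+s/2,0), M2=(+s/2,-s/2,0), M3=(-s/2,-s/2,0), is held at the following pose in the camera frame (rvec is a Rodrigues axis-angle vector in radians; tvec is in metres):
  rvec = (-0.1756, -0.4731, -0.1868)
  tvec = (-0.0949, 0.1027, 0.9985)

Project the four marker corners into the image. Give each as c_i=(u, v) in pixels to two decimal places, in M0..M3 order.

Intrinsics K: fx=674.3, fy=740.5, cx=311.3, cy=245.0
Marker side s = 0.224 m; corners in marker frame (Z=0):
  M0 = (-0.1120, +0.1120, 0)
  M1 = (+0.1120, +0.1120, 0)
  M2 = (+0.1120, -0.1120, 0)
  M3 = (-0.1120, -0.1120, 0)
rvec = (-0.1756, -0.4731, -0.1868), |rvec| = θ = 0.53810 rad = 30.831°
Rodrigues: sinθ=0.51251, 1−cosθ=0.14132; R = I + sinθ·[k]× + (1−cosθ)·[k]×²:
    [+0.87373 +0.21846 -0.43459]
    [-0.13737 +0.96792 +0.21038]
    [+0.46661 -0.12412 +0.87571]
t = (-0.0949, 0.1027, 0.9985) m
M0: Pc = R·M0+t = (-0.16829, +0.22649, +0.93234); u = 674.3·(-0.16829)/0.93234 + 311.3 = 189.5865, v = 740.5·(+0.22649)/0.93234 + 245.0 = 424.8891
M1: Pc = R·M1+t = (+0.02743, +0.19572, +1.03686); u = 674.3·(+0.02743)/1.03686 + 311.3 = 329.1357, v = 740.5·(+0.19572)/1.03686 + 245.0 = 384.7798
M2: Pc = R·M2+t = (-0.02151, -0.02109, +1.06466); u = 674.3·(-0.02151)/1.06466 + 311.3 = 297.6770, v = 740.5·(-0.02109)/1.06466 + 245.0 = 230.3296
M3: Pc = R·M3+t = (-0.21723, +0.00968, +0.96014); u = 674.3·(-0.21723)/0.96014 + 311.3 = 158.7441, v = 740.5·(+0.00968)/0.96014 + 245.0 = 252.4643

c0=(189.59, 424.89) c1=(329.14, 384.78) c2=(297.68, 230.33) c3=(158.74, 252.46)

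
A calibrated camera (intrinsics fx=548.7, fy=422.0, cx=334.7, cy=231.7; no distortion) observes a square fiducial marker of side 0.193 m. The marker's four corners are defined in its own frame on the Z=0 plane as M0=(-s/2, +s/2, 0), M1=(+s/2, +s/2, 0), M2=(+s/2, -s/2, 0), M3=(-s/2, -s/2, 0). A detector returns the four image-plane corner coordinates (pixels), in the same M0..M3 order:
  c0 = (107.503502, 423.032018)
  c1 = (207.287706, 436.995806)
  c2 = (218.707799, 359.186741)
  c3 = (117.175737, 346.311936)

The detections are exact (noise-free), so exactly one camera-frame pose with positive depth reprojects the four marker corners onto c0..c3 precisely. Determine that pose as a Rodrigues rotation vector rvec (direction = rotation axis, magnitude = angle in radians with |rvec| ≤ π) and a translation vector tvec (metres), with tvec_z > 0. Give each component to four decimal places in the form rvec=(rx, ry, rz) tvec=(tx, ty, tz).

Intrinsics K: fx=548.7, fy=422.0, cx=334.7, cy=231.7
Marker side s = 0.193 m; corners in marker frame (Z=0):
  M0 = (-0.0965, +0.0965, 0)
  M1 = (+0.0965, +0.0965, 0)
  M2 = (+0.0965, -0.0965, 0)
  M3 = (-0.0965, -0.0965, 0)
Detected image corners:
  c0 = (107.503502, 423.032018) px
  c1 = (207.287706, 436.995806) px
  c2 = (218.707799, 359.186741) px
  c3 = (117.175737, 346.311936) px
Planar DLT: solve 8×8 A·h = b for H (H[2,2]=1):
  H  [+507.34606 -41.45384 +162.20468]
  H  [+35.47497 +431.95333 +391.62665]
  H  [-0.08707 +0.08085 +1.00000]
B = K⁻¹H; ‖b₁‖=0.990431, ‖b₂‖=0.990431; λ = 2/(‖b₁‖+‖b₂‖) = 1.009662, sign → tz>0 ⇒ λ=+1.009662
r₁ = λ·B[:,0] = (+0.98719,+0.13314,-0.08791); r₂ = λ·B[:,1] = (-0.12607,+0.98866,+0.08163)
r₃ = r₁×r₂ = (+0.09778,-0.06950,+0.99278); SVD([r₁ r₂ r₃]) → R = UVᵀ:
  R  [+0.98719 -0.12607 +0.09778]
  R  [+0.13314 +0.98866 -0.06950]
  R  [-0.08791 +0.08163 +0.99278]
t = (-0.31741, +0.38263, +1.00966) m
tr R = 2.968625; θ = arccos((tr R − 1)/2) = 0.177361 rad = 10.162°
axis k = ((R−Rᵀ)₃₂, (R−Rᵀ)₁₃, (R−Rᵀ)₂₁) / (2 sinθ) = (+0.428293, +0.526238, +0.734601)
rvec = θ·k = (+0.075963, +0.093334, +0.130290)

rvec=(0.0760, 0.0933, 0.1303) tvec=(-0.3174, 0.3826, 1.0097)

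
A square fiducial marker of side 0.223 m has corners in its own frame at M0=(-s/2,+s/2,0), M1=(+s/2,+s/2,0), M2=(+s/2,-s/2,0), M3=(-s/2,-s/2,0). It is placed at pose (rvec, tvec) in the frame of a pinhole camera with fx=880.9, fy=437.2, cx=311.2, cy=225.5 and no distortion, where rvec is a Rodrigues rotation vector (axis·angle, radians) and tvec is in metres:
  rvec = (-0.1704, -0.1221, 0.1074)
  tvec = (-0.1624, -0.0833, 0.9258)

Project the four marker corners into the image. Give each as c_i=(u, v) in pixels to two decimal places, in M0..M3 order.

Intrinsics K: fx=880.9, fy=437.2, cx=311.2, cy=225.5
Marker side s = 0.223 m; corners in marker frame (Z=0):
  M0 = (-0.1115, +0.1115, 0)
  M1 = (+0.1115, +0.1115, 0)
  M2 = (+0.1115, -0.1115, 0)
  M3 = (-0.1115, -0.1115, 0)
rvec = (-0.1704, -0.1221, 0.1074), |rvec| = θ = 0.23554 rad = 13.495°
Rodrigues: sinθ=0.23337, 1−cosθ=0.02761; R = I + sinθ·[k]× + (1−cosθ)·[k]×²:
    [+0.98684 -0.09605 -0.13008]
    [+0.11676 +0.97981 +0.16230]
    [+0.11187 -0.17536 +0.97813]
t = (-0.1624, -0.0833, 0.9258) m
M0: Pc = R·M0+t = (-0.28314, +0.01293, +0.89377); u = 880.9·(-0.28314)/0.89377 + 311.2 = 32.1360, v = 437.2·(+0.01293)/0.89377 + 225.5 = 231.8245
M1: Pc = R·M1+t = (-0.06308, +0.03897, +0.91872); u = 880.9·(-0.06308)/0.91872 + 311.2 = 250.7192, v = 437.2·(+0.03897)/0.91872 + 225.5 = 244.0440
M2: Pc = R·M2+t = (-0.04166, -0.17953, +0.95783); u = 880.9·(-0.04166)/0.95783 + 311.2 = 272.8883, v = 437.2·(-0.17953)/0.95783 + 225.5 = 143.5537
M3: Pc = R·M3+t = (-0.26172, -0.20557, +0.93288); u = 880.9·(-0.26172)/0.93288 + 311.2 = 64.0604, v = 437.2·(-0.20557)/0.93288 + 225.5 = 129.1593

c0=(32.14, 231.82) c1=(250.72, 244.04) c2=(272.89, 143.55) c3=(64.06, 129.16)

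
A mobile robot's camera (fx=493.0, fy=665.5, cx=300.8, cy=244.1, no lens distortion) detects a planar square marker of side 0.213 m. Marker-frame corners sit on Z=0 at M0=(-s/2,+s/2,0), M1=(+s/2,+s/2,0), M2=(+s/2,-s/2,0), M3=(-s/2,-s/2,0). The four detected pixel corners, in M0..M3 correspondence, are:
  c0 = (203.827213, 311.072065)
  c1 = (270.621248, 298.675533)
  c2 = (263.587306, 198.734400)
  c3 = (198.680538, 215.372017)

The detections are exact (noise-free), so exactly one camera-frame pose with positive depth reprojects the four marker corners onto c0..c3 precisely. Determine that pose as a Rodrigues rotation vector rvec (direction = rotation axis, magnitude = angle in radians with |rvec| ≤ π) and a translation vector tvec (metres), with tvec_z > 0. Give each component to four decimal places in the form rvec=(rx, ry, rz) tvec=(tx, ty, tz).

Intrinsics K: fx=493.0, fy=665.5, cx=300.8, cy=244.1
Marker side s = 0.213 m; corners in marker frame (Z=0):
  M0 = (-0.1065, +0.1065, 0)
  M1 = (+0.1065, +0.1065, 0)
  M2 = (+0.1065, -0.1065, 0)
  M3 = (-0.1065, -0.1065, 0)
Detected image corners:
  c0 = (203.827213, 311.072065) px
  c1 = (270.621248, 298.675533) px
  c2 = (263.587306, 198.734400) px
  c3 = (198.680538, 215.372017) px
Planar DLT: solve 8×8 A·h = b for H (H[2,2]=1):
  H  [+257.46876 +1.75482 +233.36890]
  H  [-124.71377 +429.79674 +255.53929]
  H  [-0.22049 -0.11416 +1.00000]
B = K⁻¹H; ‖b₁‖=0.700944, ‖b₂‖=0.700944; λ = 2/(‖b₁‖+‖b₂‖) = 1.426647, sign → tz>0 ⇒ λ=+1.426647
r₁ = λ·B[:,0] = (+0.93699,-0.15197,-0.31456); r₂ = λ·B[:,1] = (+0.10445,+0.98110,-0.16287)
r₃ = r₁×r₂ = (+0.33337,+0.11975,+0.93516); SVD([r₁ r₂ r₃]) → R = UVᵀ:
  R  [+0.93699 +0.10445 +0.33337]
  R  [-0.15197 +0.98110 +0.11975]
  R  [-0.31456 -0.16287 +0.93516]
t = (-0.19513, +0.02452, +1.42665) m
tr R = 2.853257; θ = arccos((tr R − 1)/2) = 0.385453 rad = 22.085°
axis k = ((R−Rᵀ)₃₂, (R−Rᵀ)₁₃, (R−Rᵀ)₂₁) / (2 sinθ) = (-0.375842, +0.861659, -0.341008)
rvec = θ·k = (-0.144869, +0.332129, -0.131442)

rvec=(-0.1449, 0.3321, -0.1314) tvec=(-0.1951, 0.0245, 1.4266)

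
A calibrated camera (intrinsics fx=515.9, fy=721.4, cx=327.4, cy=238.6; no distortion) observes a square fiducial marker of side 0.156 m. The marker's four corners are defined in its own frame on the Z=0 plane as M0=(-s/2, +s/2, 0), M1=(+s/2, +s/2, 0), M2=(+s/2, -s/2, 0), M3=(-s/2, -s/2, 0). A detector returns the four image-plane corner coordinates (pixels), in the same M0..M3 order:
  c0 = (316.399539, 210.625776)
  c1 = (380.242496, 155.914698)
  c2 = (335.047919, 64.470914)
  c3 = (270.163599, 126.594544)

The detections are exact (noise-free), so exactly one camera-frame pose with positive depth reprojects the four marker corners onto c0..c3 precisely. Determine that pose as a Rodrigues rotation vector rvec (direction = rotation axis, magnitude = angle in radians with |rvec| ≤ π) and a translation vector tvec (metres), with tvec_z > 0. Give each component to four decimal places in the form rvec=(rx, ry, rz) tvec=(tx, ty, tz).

rvec=(0.4412, 0.2245, -0.5843) tvec=(-0.0042, -0.1371, 1.0159)

Intrinsics K: fx=515.9, fy=721.4, cx=327.4, cy=238.6
Marker side s = 0.156 m; corners in marker frame (Z=0):
  M0 = (-0.0780, +0.0780, 0)
  M1 = (+0.0780, +0.0780, 0)
  M2 = (+0.0780, -0.0780, 0)
  M3 = (-0.0780, -0.0780, 0)
Detected image corners:
  c0 = (316.399539, 210.625776) px
  c1 = (380.242496, 155.914698) px
  c2 = (335.047919, 64.470914) px
  c3 = (270.163599, 126.594544) px
Planar DLT: solve 8×8 A·h = b for H (H[2,2]=1):
  H  [+308.09018 +401.04458 +325.24926]
  H  [-418.57674 +608.04704 +141.26693]
  H  [-0.32081 +0.33157 +1.00000]
B = K⁻¹H; ‖b₁‖=0.984357, ‖b₂‖=0.984357; λ = 2/(‖b₁‖+‖b₂‖) = 1.015892, sign → tz>0 ⇒ λ=+1.015892
r₁ = λ·B[:,0] = (+0.81351,-0.48166,-0.32591); r₂ = λ·B[:,1] = (+0.57596,+0.74486,+0.33684)
r₃ = r₁×r₂ = (+0.08051,-0.46173,+0.88336); SVD([r₁ r₂ r₃]) → R = UVᵀ:
  R  [+0.81351 +0.57596 +0.08051]
  R  [-0.48166 +0.74486 -0.46173]
  R  [-0.32591 +0.33684 +0.88336]
t = (-0.00424, -0.13707, +1.01589) m
tr R = 2.441722; θ = arccos((tr R − 1)/2) = 0.765752 rad = 43.874°
axis k = ((R−Rᵀ)₃₂, (R−Rᵀ)₁₃, (R−Rᵀ)₂₁) / (2 sinθ) = (+0.576103, +0.293196, -0.762982)
rvec = θ·k = (+0.441153, +0.224515, -0.584255)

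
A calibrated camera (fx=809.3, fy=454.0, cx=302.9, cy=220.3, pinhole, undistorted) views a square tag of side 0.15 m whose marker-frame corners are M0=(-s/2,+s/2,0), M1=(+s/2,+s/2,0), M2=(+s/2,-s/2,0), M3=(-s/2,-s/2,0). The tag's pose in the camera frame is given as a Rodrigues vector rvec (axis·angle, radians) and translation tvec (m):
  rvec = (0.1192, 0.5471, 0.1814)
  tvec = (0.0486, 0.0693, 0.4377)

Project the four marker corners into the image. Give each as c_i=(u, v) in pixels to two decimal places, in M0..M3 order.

Intrinsics K: fx=809.3, fy=454.0, cx=302.9, cy=220.3
Marker side s = 0.15 m; corners in marker frame (Z=0):
  M0 = (-0.0750, +0.0750, 0)
  M1 = (+0.0750, +0.0750, 0)
  M2 = (+0.0750, -0.0750, 0)
  M3 = (-0.0750, -0.0750, 0)
rvec = (0.1192, 0.5471, 0.1814), |rvec| = θ = 0.58859 rad = 33.723°
Rodrigues: sinθ=0.55519, 1−cosθ=0.16827; R = I + sinθ·[k]× + (1−cosθ)·[k]×²:
    [+0.83863 -0.13943 +0.52656]
    [+0.20278 +0.97711 -0.06423]
    [-0.50555 +0.16064 +0.84771]
t = (0.0486, 0.0693, 0.4377) m
M0: Pc = R·M0+t = (-0.02475, +0.12737, +0.48766); u = 809.3·(-0.02475)/0.48766 + 302.9 = 261.8191, v = 454.0·(+0.12737)/0.48766 + 220.3 = 338.8820
M1: Pc = R·M1+t = (+0.10104, +0.15779, +0.41183); u = 809.3·(+0.10104)/0.41183 + 302.9 = 501.4558, v = 454.0·(+0.15779)/0.41183 + 220.3 = 394.2490
M2: Pc = R·M2+t = (+0.12195, +0.01123, +0.38774); u = 809.3·(+0.12195)/0.38774 + 302.9 = 557.4489, v = 454.0·(+0.01123)/0.38774 + 220.3 = 233.4435
M3: Pc = R·M3+t = (-0.00384, -0.01919, +0.46357); u = 809.3·(-0.00384)/0.46357 + 302.9 = 296.1963, v = 454.0·(-0.01919)/0.46357 + 220.3 = 201.5038

c0=(261.82, 338.88) c1=(501.46, 394.25) c2=(557.45, 233.44) c3=(296.20, 201.50)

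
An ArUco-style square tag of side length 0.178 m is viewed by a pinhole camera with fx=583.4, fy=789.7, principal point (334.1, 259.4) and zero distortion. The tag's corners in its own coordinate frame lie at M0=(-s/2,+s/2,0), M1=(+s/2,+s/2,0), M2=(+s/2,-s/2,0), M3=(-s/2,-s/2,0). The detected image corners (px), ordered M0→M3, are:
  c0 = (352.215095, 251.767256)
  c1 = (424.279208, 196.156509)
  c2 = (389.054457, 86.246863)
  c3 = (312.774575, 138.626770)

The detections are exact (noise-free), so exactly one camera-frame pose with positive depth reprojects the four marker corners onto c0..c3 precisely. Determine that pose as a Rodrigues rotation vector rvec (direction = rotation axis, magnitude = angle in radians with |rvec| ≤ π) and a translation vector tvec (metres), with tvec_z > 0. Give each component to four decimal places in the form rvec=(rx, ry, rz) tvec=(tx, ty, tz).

Intrinsics K: fx=583.4, fy=789.7, cx=334.1, cy=259.4
Marker side s = 0.178 m; corners in marker frame (Z=0):
  M0 = (-0.0890, +0.0890, 0)
  M1 = (+0.0890, +0.0890, 0)
  M2 = (+0.0890, -0.0890, 0)
  M3 = (-0.0890, -0.0890, 0)
Detected image corners:
  c0 = (352.215095, 251.767256) px
  c1 = (424.279208, 196.156509) px
  c2 = (389.054457, 86.246863) px
  c3 = (312.774575, 138.626770) px
Planar DLT: solve 8×8 A·h = b for H (H[2,2]=1):
  H  [+510.80017 +280.01106 +370.74016]
  H  [-260.57983 +658.44533 +168.53356]
  H  [+0.25517 +0.19088 +1.00000]
B = K⁻¹H; ‖b₁‖=0.876584, ‖b₂‖=0.876584; λ = 2/(‖b₁‖+‖b₂‖) = 1.140792, sign → tz>0 ⇒ λ=+1.140792
r₁ = λ·B[:,0] = (+0.83213,-0.47205,+0.29109); r₂ = λ·B[:,1] = (+0.42284,+0.87965,+0.21776)
r₃ = r₁×r₂ = (-0.35885,-0.05812,+0.93158); SVD([r₁ r₂ r₃]) → R = UVᵀ:
  R  [+0.83213 +0.42284 -0.35885]
  R  [-0.47205 +0.87965 -0.05812]
  R  [+0.29109 +0.21776 +0.93158]
t = (+0.07165, -0.13126, +1.14079) m
tr R = 2.643365; θ = arccos((tr R − 1)/2) = 0.606439 rad = 34.746°
axis k = ((R−Rᵀ)₃₂, (R−Rᵀ)₁₃, (R−Rᵀ)₂₁) / (2 sinθ) = (+0.242017, -0.570181, -0.785061)
rvec = θ·k = (+0.146768, -0.345780, -0.476092)

rvec=(0.1468, -0.3458, -0.4761) tvec=(0.0716, -0.1313, 1.1408)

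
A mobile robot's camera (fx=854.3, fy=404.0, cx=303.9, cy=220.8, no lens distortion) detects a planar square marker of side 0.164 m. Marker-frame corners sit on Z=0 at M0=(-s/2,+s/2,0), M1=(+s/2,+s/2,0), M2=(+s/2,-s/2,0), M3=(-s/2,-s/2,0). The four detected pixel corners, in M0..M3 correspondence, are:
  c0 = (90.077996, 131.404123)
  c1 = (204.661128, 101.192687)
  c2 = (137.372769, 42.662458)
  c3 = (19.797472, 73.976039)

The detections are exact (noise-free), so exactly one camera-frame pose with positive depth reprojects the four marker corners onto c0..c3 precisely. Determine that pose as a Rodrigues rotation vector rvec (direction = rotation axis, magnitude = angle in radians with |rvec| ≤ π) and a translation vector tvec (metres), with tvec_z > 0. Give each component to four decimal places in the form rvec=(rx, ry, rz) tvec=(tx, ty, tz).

Intrinsics K: fx=854.3, fy=404.0, cx=303.9, cy=220.8
Marker side s = 0.164 m; corners in marker frame (Z=0):
  M0 = (-0.0820, +0.0820, 0)
  M1 = (+0.0820, +0.0820, 0)
  M2 = (+0.0820, -0.0820, 0)
  M3 = (-0.0820, -0.0820, 0)
Detected image corners:
  c0 = (90.077996, 131.404123) px
  c1 = (204.661128, 101.192687) px
  c2 = (137.372769, 42.662458) px
  c3 = (19.797472, 73.976039) px
Planar DLT: solve 8×8 A·h = b for H (H[2,2]=1):
  H  [+704.87668 +438.84934 +113.34421]
  H  [-189.68880 +368.52737 +87.74851]
  H  [-0.02474 +0.17184 +1.00000]
B = K⁻¹H; ‖b₁‖=0.950753, ‖b₂‖=0.950753; λ = 2/(‖b₁‖+‖b₂‖) = 1.051798, sign → tz>0 ⇒ λ=+1.051798
r₁ = λ·B[:,0] = (+0.87709,-0.47963,-0.02602); r₂ = λ·B[:,1] = (+0.47601,+0.86067,+0.18074)
r₃ = r₁×r₂ = (-0.06429,-0.17091,+0.98319); SVD([r₁ r₂ r₃]) → R = UVᵀ:
  R  [+0.87709 +0.47601 -0.06429]
  R  [-0.47963 +0.86067 -0.17091]
  R  [-0.02602 +0.18074 +0.98319]
t = (-0.23461, -0.34639, +1.05180) m
tr R = 2.720942; θ = arccos((tr R − 1)/2) = 0.534603 rad = 30.630°
axis k = ((R−Rᵀ)₃₂, (R−Rᵀ)₁₃, (R−Rᵀ)₂₁) / (2 sinθ) = (+0.345087, -0.037558, -0.937819)
rvec = θ·k = (+0.184484, -0.020079, -0.501361)

rvec=(0.1845, -0.0201, -0.5014) tvec=(-0.2346, -0.3464, 1.0518)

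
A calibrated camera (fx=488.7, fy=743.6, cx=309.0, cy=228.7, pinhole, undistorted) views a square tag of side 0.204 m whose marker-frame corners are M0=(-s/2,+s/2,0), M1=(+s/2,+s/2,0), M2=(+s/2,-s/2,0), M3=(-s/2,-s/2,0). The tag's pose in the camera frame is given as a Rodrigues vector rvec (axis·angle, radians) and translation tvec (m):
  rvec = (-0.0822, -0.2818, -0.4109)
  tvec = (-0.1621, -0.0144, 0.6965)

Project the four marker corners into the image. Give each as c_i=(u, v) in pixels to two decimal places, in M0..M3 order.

Intrinsics K: fx=488.7, fy=743.6, cx=309.0, cy=228.7
Marker side s = 0.204 m; corners in marker frame (Z=0):
  M0 = (-0.1020, +0.1020, 0)
  M1 = (+0.1020, +0.1020, 0)
  M2 = (+0.1020, -0.1020, 0)
  M3 = (-0.1020, -0.1020, 0)
rvec = (-0.0822, -0.2818, -0.4109), |rvec| = θ = 0.50498 rad = 28.933°
Rodrigues: sinθ=0.48379, 1−cosθ=0.12482; R = I + sinθ·[k]× + (1−cosθ)·[k]×²:
    [+0.87849 +0.40500 -0.25344]
    [-0.38232 +0.91405 +0.13543]
    [+0.28651 -0.02207 +0.95782]
t = (-0.1621, -0.0144, 0.6965) m
M0: Pc = R·M0+t = (-0.21040, +0.11783, +0.66502); u = 488.7·(-0.21040)/0.66502 + 309.0 = 154.3881, v = 743.6·(+0.11783)/0.66502 + 228.7 = 360.4520
M1: Pc = R·M1+t = (-0.03118, +0.03984, +0.72347); u = 488.7·(-0.03118)/0.72347 + 309.0 = 287.9351, v = 743.6·(+0.03984)/0.72347 + 228.7 = 269.6450
M2: Pc = R·M2+t = (-0.11380, -0.14663, +0.72798); u = 488.7·(-0.11380)/0.72798 + 309.0 = 232.6021, v = 743.6·(-0.14663)/0.72798 + 228.7 = 78.9229
M3: Pc = R·M3+t = (-0.29302, -0.06864, +0.66953); u = 488.7·(-0.29302)/0.66953 + 309.0 = 95.1229, v = 743.6·(-0.06864)/0.66953 + 228.7 = 152.4698

c0=(154.39, 360.45) c1=(287.94, 269.65) c2=(232.60, 78.92) c3=(95.12, 152.47)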